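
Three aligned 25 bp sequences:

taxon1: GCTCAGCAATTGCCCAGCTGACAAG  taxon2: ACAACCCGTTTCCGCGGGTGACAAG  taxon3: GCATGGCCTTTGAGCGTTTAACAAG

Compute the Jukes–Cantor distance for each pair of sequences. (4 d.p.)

taxon1–taxon2: 11/25 sites differ → p = 0.44, d = −0.75 ln(1 − 0.586667) = 0.662626 ≈ 0.6626.
taxon1–taxon3: 11/25 sites differ → p = 0.44, d = −0.75 ln(1 − 0.586667) = 0.662626 ≈ 0.6626.
taxon2–taxon3: 10/25 sites differ → p = 0.4, d = −0.75 ln(1 − 0.533333) = 0.571605 ≈ 0.5716.

d(taxon1,taxon2) = 0.6626, d(taxon1,taxon3) = 0.6626, d(taxon2,taxon3) = 0.5716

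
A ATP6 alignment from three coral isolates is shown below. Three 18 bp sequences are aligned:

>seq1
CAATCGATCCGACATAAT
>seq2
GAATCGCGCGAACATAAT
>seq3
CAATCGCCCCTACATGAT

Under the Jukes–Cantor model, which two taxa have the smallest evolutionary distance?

seq1 and seq3

seq1–seq2: 5/18 differ, p = 0.278, d = 0.347.
seq1–seq3: 4/18 differ, p = 0.222, d = 0.264.
seq2–seq3: 5/18 differ, p = 0.278, d = 0.347.
The smallest distance is between seq1 and seq3.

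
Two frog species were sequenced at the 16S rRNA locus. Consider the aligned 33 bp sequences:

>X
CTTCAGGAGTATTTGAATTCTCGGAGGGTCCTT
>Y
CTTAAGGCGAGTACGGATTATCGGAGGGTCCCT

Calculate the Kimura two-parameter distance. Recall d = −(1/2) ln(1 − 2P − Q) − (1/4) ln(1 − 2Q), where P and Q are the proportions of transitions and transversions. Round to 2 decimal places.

0.34

Of 33 sites, 4 differences are transitions and 5 are transversions, so P = 4/33 ≈ 0.121212 and Q = 5/33 ≈ 0.151515.
Under the Kimura two-parameter model, d = −½ ln(1 − 2P − Q) − ¼ ln(1 − 2Q).
1 − 2P − Q = 0.606061, giving −½ ln(0.606061) = 0.250387.
1 − 2Q = 0.69697, giving −¼ ln(0.69697) = 0.090253.
d = 0.250387 + 0.090253 = 0.340640.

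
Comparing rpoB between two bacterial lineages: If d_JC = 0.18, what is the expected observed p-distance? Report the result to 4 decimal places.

0.1600

p = (3/4)(1 − e^(−4d/3)) = 0.75 × (1 − e^(-0.24)) = 0.75 × (1 − 0.786628) = 0.160029.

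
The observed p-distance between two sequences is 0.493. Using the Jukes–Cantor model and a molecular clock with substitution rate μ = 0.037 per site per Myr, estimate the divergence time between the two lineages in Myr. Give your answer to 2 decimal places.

10.85

d = −(3/4) ln(1 − 4p/3) = −0.75 ln(1 − 0.657333) = −0.75 ln(0.342667)
  = −0.75 × (-1.070996) = 0.803247 substitutions/site.
Under a molecular clock d = 2μt, so t = d/(2μ) = 0.803247 / (2 × 0.037) = 10.85 Myr.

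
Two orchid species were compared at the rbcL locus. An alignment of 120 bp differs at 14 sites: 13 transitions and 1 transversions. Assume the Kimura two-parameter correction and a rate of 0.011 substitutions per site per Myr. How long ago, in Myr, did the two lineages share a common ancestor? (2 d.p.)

P = 13/120 ≈ 0.108333 and Q = 1/120 ≈ 0.008333.
Under the Kimura two-parameter model, d = −½ ln(1 − 2P − Q) − ¼ ln(1 − 2Q).
1 − 2P − Q = 0.775001, giving −½ ln(0.775001) = 0.127445.
1 − 2Q = 0.983334, giving −¼ ln(0.983334) = 0.004202.
d = 0.127445 + 0.004202 = 0.131647.
Under a molecular clock d = 2μt, so t = d/(2μ) = 0.131647 / (2 × 0.011) = 5.98 Myr.

5.98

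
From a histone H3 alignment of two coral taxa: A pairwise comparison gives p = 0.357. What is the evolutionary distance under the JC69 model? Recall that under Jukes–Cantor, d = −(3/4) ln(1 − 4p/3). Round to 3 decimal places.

0.485

d = −(3/4) ln(1 − 4p/3) = −0.75 ln(1 − 0.476) = −0.75 ln(0.524)
  = −0.75 × (-0.646264) = 0.484698 substitutions/site.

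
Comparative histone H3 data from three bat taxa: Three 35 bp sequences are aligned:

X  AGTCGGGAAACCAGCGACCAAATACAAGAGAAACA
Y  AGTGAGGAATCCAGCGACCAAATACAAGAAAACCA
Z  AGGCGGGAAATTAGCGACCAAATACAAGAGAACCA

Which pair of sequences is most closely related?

X–Y: 5/35 differ, p = 0.143, d = 0.158.
X–Z: 4/35 differ, p = 0.114, d = 0.124.
Y–Z: 7/35 differ, p = 0.200, d = 0.233.
The smallest distance is between X and Z.

X and Z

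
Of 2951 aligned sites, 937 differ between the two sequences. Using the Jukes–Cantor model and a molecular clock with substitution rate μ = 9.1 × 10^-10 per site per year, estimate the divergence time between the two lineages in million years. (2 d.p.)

226.87

p = 937/2951 ≈ 0.317519.
d = −(3/4) ln(1 − 4p/3) = −0.75 ln(1 − 0.423359) = −0.75 ln(0.576641)
  = −0.75 × (-0.550535) = 0.412901 substitutions/site.
Under a molecular clock d = 2μt, so t = d/(2μ) = 0.412901 / (2 × 9.1 × 10^-10) = 226.87 million years.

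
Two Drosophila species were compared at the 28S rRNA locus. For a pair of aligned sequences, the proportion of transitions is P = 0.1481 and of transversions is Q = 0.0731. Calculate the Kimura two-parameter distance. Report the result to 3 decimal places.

0.270

Under the Kimura two-parameter model, d = −½ ln(1 − 2P − Q) − ¼ ln(1 − 2Q).
1 − 2P − Q = 0.6307, giving −½ ln(0.6307) = 0.230462.
1 − 2Q = 0.8538, giving −¼ ln(0.8538) = 0.039515.
d = 0.230462 + 0.039515 = 0.269977.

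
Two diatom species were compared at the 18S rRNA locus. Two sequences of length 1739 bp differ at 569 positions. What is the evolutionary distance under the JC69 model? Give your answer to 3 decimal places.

0.430

p = 569/1739 ≈ 0.3272.
d = −(3/4) ln(1 − 4p/3) = −0.75 ln(1 − 0.436267) = −0.75 ln(0.563733)
  = −0.75 × (-0.573175) = 0.429881 substitutions/site.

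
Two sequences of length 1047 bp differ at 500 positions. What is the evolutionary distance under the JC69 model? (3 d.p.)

0.759

p = 500/1047 ≈ 0.477555.
d = −(3/4) ln(1 − 4p/3) = −0.75 ln(1 − 0.63674) = −0.75 ln(0.36326)
  = −0.75 × (-1.012636) = 0.759477 substitutions/site.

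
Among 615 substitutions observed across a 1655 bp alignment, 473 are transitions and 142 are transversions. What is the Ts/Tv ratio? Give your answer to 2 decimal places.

R = 473/142 = 3.330985… ≈ 3.33 (to 2 d.p.).

3.33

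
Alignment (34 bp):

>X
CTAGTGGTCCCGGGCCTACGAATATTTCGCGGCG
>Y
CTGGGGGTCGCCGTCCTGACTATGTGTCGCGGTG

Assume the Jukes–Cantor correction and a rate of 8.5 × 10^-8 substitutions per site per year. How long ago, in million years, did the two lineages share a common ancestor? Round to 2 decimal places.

2.81

The sequences differ at 12 of 34 sites, so p = 12/34 ≈ 0.352941.
d = −(3/4) ln(1 − 4p/3) = −0.75 ln(1 − 0.470588) = −0.75 ln(0.529412)
  = −0.75 × (-0.635988) = 0.476991 substitutions/site.
Under a molecular clock d = 2μt, so t = d/(2μ) = 0.476991 / (2 × 8.5 × 10^-8) = 2.81 million years.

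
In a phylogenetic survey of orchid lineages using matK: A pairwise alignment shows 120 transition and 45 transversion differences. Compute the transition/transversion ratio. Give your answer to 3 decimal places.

2.667

R = 120/45 = 2.666666… ≈ 2.667 (to 3 d.p.).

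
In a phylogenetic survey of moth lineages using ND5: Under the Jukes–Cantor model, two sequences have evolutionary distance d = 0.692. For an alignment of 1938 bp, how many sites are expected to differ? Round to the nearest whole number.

876

Invert JC69: p = (3/4)(1 − e^(−4d/3)) = 0.75 × (1 − e^(-0.922667)) = 0.75 × (1 − 0.397458) = 0.451907.
Expected differing sites = pL ≈ 0.451907 × 1938 = 875.795766 ≈ 876.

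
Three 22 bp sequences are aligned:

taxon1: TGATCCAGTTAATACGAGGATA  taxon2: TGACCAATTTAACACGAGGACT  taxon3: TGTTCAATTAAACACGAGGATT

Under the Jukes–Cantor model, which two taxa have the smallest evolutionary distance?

taxon1–taxon2: 6/22 differ, p = 0.273, d = 0.339.
taxon1–taxon3: 6/22 differ, p = 0.273, d = 0.339.
taxon2–taxon3: 4/22 differ, p = 0.182, d = 0.208.
The smallest distance is between taxon2 and taxon3.

taxon2 and taxon3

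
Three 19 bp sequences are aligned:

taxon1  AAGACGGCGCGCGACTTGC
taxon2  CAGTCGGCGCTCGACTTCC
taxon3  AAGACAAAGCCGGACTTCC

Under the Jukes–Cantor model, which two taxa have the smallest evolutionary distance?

taxon1–taxon2: 4/19 differ, p = 0.211, d = 0.247.
taxon1–taxon3: 6/19 differ, p = 0.316, d = 0.410.
taxon2–taxon3: 7/19 differ, p = 0.368, d = 0.507.
The smallest distance is between taxon1 and taxon2.

taxon1 and taxon2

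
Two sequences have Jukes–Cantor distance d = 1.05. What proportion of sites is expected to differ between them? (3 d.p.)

0.565

p = (3/4)(1 − e^(−4d/3)) = 0.75 × (1 − e^(-1.4)) = 0.75 × (1 − 0.246597) = 0.565052.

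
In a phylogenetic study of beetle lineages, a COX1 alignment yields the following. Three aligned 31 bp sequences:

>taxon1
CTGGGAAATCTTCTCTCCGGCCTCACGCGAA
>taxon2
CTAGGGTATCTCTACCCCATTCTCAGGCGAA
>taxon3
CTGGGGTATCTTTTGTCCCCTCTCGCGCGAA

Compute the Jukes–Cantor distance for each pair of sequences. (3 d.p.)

d(taxon1,taxon2) = 0.481, d(taxon1,taxon3) = 0.316, d(taxon2,taxon3) = 0.367

taxon1–taxon2: 11/31 sites differ → p ≈ 0.354839, d = −0.75 ln(1 − 0.473119) = 0.480585 ≈ 0.481.
taxon1–taxon3: 8/31 sites differ → p ≈ 0.258065, d = −0.75 ln(1 − 0.344087) = 0.316295 ≈ 0.316.
taxon2–taxon3: 9/31 sites differ → p ≈ 0.290323, d = −0.75 ln(1 − 0.387097) = 0.367161 ≈ 0.367.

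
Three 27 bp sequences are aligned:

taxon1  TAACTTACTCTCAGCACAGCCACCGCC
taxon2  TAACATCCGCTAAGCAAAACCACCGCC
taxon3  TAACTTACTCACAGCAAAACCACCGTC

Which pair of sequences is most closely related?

taxon1 and taxon3

taxon1–taxon2: 6/27 differ, p = 0.222, d = 0.264.
taxon1–taxon3: 4/27 differ, p = 0.148, d = 0.165.
taxon2–taxon3: 6/27 differ, p = 0.222, d = 0.264.
The smallest distance is between taxon1 and taxon3.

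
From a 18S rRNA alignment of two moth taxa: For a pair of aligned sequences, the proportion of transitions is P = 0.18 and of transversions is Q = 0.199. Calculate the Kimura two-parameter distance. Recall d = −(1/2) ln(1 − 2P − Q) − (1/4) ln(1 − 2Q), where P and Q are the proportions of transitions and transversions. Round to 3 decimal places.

Under the Kimura two-parameter model, d = −½ ln(1 − 2P − Q) − ¼ ln(1 − 2Q).
1 − 2P − Q = 0.441, giving −½ ln(0.441) = 0.409355.
1 − 2Q = 0.602, giving −¼ ln(0.602) = 0.126874.
d = 0.409355 + 0.126874 = 0.536229.

0.536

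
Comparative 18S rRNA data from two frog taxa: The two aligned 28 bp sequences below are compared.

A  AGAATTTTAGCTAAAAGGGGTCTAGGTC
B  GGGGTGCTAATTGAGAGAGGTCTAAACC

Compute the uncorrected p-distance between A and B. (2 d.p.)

0.46

The sequences differ at 13 of 28 positions.
p = 13/28 = 0.464285… ≈ 0.46 (to 2 d.p.).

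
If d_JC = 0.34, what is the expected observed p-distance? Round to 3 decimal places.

0.273

p = (3/4)(1 − e^(−4d/3)) = 0.75 × (1 − e^(-0.453333)) = 0.75 × (1 − 0.635506) = 0.273371.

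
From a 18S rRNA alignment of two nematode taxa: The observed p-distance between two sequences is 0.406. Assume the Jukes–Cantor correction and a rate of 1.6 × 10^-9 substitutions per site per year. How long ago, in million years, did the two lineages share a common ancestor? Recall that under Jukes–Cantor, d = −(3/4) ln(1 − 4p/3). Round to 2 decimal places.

d = −(3/4) ln(1 − 4p/3) = −0.75 ln(1 − 0.541333) = −0.75 ln(0.458667)
  = −0.75 × (-0.779431) = 0.584573 substitutions/site.
Under a molecular clock d = 2μt, so t = d/(2μ) = 0.584573 / (2 × 1.6 × 10^-9) = 182.68 million years.

182.68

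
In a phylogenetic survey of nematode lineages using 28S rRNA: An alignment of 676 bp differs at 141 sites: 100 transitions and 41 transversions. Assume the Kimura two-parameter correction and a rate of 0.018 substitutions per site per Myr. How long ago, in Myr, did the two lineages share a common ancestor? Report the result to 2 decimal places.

7.02

P = 100/676 ≈ 0.147929 and Q = 41/676 ≈ 0.060651.
Under the Kimura two-parameter model, d = −½ ln(1 − 2P − Q) − ¼ ln(1 − 2Q).
1 − 2P − Q = 0.643491, giving −½ ln(0.643491) = 0.220424.
1 − 2Q = 0.878698, giving −¼ ln(0.878698) = 0.032329.
d = 0.220424 + 0.032329 = 0.252753.
Under a molecular clock d = 2μt, so t = d/(2μ) = 0.252753 / (2 × 0.018) = 7.02 Myr.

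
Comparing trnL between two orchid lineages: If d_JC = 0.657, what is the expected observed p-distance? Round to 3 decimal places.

0.438

p = (3/4)(1 − e^(−4d/3)) = 0.75 × (1 − e^(-0.876)) = 0.75 × (1 − 0.416445) = 0.437666.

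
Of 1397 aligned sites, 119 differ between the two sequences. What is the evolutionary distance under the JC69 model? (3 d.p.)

0.090

p = 119/1397 ≈ 0.085183.
d = −(3/4) ln(1 − 4p/3) = −0.75 ln(1 − 0.113577) = −0.75 ln(0.886423)
  = −0.75 × (-0.120561) = 0.090421 substitutions/site.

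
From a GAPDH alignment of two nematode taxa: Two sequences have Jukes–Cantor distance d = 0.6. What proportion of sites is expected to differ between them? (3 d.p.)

0.413

p = (3/4)(1 − e^(−4d/3)) = 0.75 × (1 − e^(-0.8)) = 0.75 × (1 − 0.449329) = 0.413003.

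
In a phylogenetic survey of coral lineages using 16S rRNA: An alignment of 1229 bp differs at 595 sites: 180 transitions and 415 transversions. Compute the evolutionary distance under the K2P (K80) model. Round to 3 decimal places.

P = 180/1229 ≈ 0.146461 and Q = 415/1229 ≈ 0.337673.
Under the Kimura two-parameter model, d = −½ ln(1 − 2P − Q) − ¼ ln(1 − 2Q).
1 − 2P − Q = 0.369405, giving −½ ln(0.369405) = 0.497931.
1 − 2Q = 0.324654, giving −¼ ln(0.324654) = 0.281249.
d = 0.497931 + 0.281249 = 0.779180.

0.779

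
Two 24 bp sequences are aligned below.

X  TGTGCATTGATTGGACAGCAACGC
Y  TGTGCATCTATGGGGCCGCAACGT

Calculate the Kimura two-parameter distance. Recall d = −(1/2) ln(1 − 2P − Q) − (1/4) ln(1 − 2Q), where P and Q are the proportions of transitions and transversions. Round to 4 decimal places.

Of 24 sites, 3 differences are transitions and 3 are transversions, so P = 3/24 = 0.125 and Q = 3/24 = 0.125.
Under the Kimura two-parameter model, d = −½ ln(1 − 2P − Q) − ¼ ln(1 − 2Q).
1 − 2P − Q = 0.625, giving −½ ln(0.625) = 0.235002.
1 − 2Q = 0.75, giving −¼ ln(0.75) = 0.071921.
d = 0.235002 + 0.071921 = 0.306923.

0.3069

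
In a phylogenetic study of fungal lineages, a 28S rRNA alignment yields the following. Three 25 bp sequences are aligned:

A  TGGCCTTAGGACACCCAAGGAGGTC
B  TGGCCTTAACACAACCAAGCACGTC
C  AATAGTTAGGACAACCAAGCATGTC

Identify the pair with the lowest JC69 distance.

A and B

A–B: 5/25 differ, p = 0.200, d = 0.233.
A–C: 8/25 differ, p = 0.320, d = 0.417.
B–C: 8/25 differ, p = 0.320, d = 0.417.
The smallest distance is between A and B.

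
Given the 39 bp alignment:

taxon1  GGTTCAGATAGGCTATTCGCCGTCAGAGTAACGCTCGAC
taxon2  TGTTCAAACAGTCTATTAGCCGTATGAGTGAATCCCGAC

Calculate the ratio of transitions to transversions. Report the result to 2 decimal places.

0.57

Transitions are A↔G and C↔T; transversions are all other mismatches.
Transitions: 4. Transversions: 7.
R = 4/7 = 0.571428… ≈ 0.57 (to 2 d.p.).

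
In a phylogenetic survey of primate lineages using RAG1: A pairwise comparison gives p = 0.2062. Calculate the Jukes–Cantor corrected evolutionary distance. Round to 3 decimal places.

0.241

d = −(3/4) ln(1 − 4p/3) = −0.75 ln(1 − 0.274933) = −0.75 ln(0.725067)
  = −0.75 × (-0.321491) = 0.241118 substitutions/site.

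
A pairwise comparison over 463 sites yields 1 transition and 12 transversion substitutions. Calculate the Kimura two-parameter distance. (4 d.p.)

0.0287

P = 1/463 ≈ 0.00216 and Q = 12/463 ≈ 0.025918.
Under the Kimura two-parameter model, d = −½ ln(1 − 2P − Q) − ¼ ln(1 − 2Q).
1 − 2P − Q = 0.969762, giving −½ ln(0.969762) = 0.015352.
1 − 2Q = 0.948164, giving −¼ ln(0.948164) = 0.013307.
d = 0.015352 + 0.013307 = 0.028659.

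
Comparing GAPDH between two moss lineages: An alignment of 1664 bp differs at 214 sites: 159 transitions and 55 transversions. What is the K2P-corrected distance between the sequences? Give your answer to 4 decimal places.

P = 159/1664 ≈ 0.095553 and Q = 55/1664 ≈ 0.033053.
Under the Kimura two-parameter model, d = −½ ln(1 − 2P − Q) − ¼ ln(1 − 2Q).
1 − 2P − Q = 0.775841, giving −½ ln(0.775841) = 0.126904.
1 − 2Q = 0.933894, giving −¼ ln(0.933894) = 0.017098.
d = 0.126904 + 0.017098 = 0.144002.

0.1440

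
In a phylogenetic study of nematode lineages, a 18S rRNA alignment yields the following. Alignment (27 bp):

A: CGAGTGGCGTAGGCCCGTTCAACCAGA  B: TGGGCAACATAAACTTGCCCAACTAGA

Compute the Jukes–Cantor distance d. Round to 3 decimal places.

0.770

The sequences differ at 13 of 27 sites, so p = 13/27 ≈ 0.481481.
d = −(3/4) ln(1 − 4p/3) = −0.75 ln(1 − 0.641975) = −0.75 ln(0.358025)
  = −0.75 × (-1.027152) = 0.770364 substitutions/site.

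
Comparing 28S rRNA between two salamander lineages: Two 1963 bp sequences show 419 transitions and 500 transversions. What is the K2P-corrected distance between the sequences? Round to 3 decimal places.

0.750

P = 419/1963 ≈ 0.213449 and Q = 500/1963 ≈ 0.254712.
Under the Kimura two-parameter model, d = −½ ln(1 − 2P − Q) − ¼ ln(1 − 2Q).
1 − 2P − Q = 0.31839, giving −½ ln(0.31839) = 0.572239.
1 − 2Q = 0.490576, giving −¼ ln(0.490576) = 0.178044.
d = 0.572239 + 0.178044 = 0.750283.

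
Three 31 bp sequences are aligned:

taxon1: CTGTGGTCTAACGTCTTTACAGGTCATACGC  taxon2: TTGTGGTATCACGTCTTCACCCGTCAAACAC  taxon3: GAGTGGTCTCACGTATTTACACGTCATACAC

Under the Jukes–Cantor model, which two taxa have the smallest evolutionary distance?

taxon1–taxon2: 8/31 differ, p = 0.258, d = 0.316.
taxon1–taxon3: 6/31 differ, p = 0.194, d = 0.224.
taxon2–taxon3: 7/31 differ, p = 0.226, d = 0.269.
The smallest distance is between taxon1 and taxon3.

taxon1 and taxon3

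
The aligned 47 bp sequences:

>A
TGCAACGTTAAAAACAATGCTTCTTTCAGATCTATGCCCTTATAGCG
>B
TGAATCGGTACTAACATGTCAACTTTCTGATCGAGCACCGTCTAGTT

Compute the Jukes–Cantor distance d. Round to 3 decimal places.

0.581

The sequences differ at 19 of 47 sites, so p = 19/47 ≈ 0.404255.
d = −(3/4) ln(1 − 4p/3) = −0.75 ln(1 − 0.539007) = −0.75 ln(0.460993)
  = −0.75 × (-0.774372) = 0.580779 substitutions/site.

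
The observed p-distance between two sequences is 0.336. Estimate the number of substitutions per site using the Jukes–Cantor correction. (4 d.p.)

0.4457

d = −(3/4) ln(1 − 4p/3) = −0.75 ln(1 − 0.448) = −0.75 ln(0.552)
  = −0.75 × (-0.594207) = 0.445655 substitutions/site.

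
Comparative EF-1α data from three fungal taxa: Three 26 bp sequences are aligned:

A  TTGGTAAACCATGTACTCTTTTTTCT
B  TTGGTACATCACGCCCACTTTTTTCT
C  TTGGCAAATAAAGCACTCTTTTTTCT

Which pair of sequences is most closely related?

A and C

A–B: 6/26 differ, p = 0.231, d = 0.276.
A–C: 5/26 differ, p = 0.192, d = 0.222.
B–C: 6/26 differ, p = 0.231, d = 0.276.
The smallest distance is between A and C.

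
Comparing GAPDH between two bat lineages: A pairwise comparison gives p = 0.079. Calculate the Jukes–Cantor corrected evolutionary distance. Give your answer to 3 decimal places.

d = −(3/4) ln(1 − 4p/3) = −0.75 ln(1 − 0.105333) = −0.75 ln(0.894667)
  = −0.75 × (-0.111304) = 0.083478 substitutions/site.

0.083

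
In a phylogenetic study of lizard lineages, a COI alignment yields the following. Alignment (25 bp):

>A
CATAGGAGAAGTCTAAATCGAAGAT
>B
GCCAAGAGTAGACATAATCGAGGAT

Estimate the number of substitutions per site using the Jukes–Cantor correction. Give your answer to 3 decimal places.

0.490

The sequences differ at 9 of 25 sites (1, 2, 3, 5, 9, 12, 14, 15, 22), so p = 9/25 = 0.36.
d = −(3/4) ln(1 − 4p/3) = −0.75 ln(1 − 0.48) = −0.75 ln(0.52)
  = −0.75 × (-0.653926) = 0.490445 substitutions/site.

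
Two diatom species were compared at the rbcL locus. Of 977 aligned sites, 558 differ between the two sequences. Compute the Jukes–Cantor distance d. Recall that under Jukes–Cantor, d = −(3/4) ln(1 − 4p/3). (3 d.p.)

p = 558/977 ≈ 0.571136.
d = −(3/4) ln(1 − 4p/3) = −0.75 ln(1 − 0.761515) = −0.75 ln(0.238485)
  = −0.75 × (-1.433449) = 1.075087 substitutions/site.

1.075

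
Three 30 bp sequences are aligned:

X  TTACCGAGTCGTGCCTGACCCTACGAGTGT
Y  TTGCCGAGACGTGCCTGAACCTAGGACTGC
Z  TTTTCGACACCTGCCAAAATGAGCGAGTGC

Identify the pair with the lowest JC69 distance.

X–Y: 6/30 differ, p = 0.200, d = 0.233.
X–Z: 13/30 differ, p = 0.433, d = 0.647.
Y–Z: 12/30 differ, p = 0.400, d = 0.572.
The smallest distance is between X and Y.

X and Y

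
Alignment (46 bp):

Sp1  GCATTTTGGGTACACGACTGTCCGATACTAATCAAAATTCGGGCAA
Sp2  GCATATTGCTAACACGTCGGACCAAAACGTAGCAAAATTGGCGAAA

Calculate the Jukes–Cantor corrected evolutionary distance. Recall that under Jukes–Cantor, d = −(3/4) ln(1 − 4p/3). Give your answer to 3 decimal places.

0.428

The sequences differ at 15 of 46 sites, so p = 15/46 ≈ 0.326087.
d = −(3/4) ln(1 − 4p/3) = −0.75 ln(1 − 0.434783) = −0.75 ln(0.565217)
  = −0.75 × (-0.570546) = 0.427910 substitutions/site.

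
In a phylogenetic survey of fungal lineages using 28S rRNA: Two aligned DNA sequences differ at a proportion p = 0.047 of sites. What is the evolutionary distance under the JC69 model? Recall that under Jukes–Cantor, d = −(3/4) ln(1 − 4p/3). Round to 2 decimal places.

d = −(3/4) ln(1 − 4p/3) = −0.75 ln(1 − 0.062667) = −0.75 ln(0.937333)
  = −0.75 × (-0.064717) = 0.048538 substitutions/site.

0.05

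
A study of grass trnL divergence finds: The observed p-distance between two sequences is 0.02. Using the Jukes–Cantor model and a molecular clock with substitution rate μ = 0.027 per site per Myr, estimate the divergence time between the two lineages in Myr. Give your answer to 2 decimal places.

0.38

d = −(3/4) ln(1 − 4p/3) = −0.75 ln(1 − 0.026667) = −0.75 ln(0.973333)
  = −0.75 × (-0.027029) = 0.020272 substitutions/site.
Under a molecular clock d = 2μt, so t = d/(2μ) = 0.020272 / (2 × 0.027) = 0.38 Myr.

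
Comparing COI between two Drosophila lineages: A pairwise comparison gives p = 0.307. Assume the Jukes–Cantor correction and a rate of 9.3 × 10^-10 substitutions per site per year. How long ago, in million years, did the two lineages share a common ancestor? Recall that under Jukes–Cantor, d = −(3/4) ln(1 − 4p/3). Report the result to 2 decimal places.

d = −(3/4) ln(1 − 4p/3) = −0.75 ln(1 − 0.409333) = −0.75 ln(0.590667)
  = −0.75 × (-0.526503) = 0.394877 substitutions/site.
Under a molecular clock d = 2μt, so t = d/(2μ) = 0.394877 / (2 × 9.3 × 10^-10) = 212.30 million years.

212.30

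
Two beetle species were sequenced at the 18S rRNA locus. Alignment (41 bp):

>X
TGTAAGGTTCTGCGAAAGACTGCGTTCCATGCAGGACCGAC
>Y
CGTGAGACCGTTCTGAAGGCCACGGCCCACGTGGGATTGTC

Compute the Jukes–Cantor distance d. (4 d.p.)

0.7882

The sequences differ at 20 of 41 sites, so p = 20/41 ≈ 0.487805.
d = −(3/4) ln(1 − 4p/3) = −0.75 ln(1 − 0.650407) = −0.75 ln(0.349593)
  = −0.75 × (-1.050986) = 0.788240 substitutions/site.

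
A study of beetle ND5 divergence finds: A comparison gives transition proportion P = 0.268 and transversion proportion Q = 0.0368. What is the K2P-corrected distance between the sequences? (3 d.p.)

Under the Kimura two-parameter model, d = −½ ln(1 − 2P − Q) − ¼ ln(1 − 2Q).
1 − 2P − Q = 0.4272, giving −½ ln(0.4272) = 0.425251.
1 − 2Q = 0.9264, giving −¼ ln(0.9264) = 0.019112.
d = 0.425251 + 0.019112 = 0.444363.

0.444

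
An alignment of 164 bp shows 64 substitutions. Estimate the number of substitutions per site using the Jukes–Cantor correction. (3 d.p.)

p = 64/164 ≈ 0.390244.
d = −(3/4) ln(1 − 4p/3) = −0.75 ln(1 − 0.520325) = −0.75 ln(0.479675)
  = −0.75 × (-0.734646) = 0.550985 substitutions/site.

0.551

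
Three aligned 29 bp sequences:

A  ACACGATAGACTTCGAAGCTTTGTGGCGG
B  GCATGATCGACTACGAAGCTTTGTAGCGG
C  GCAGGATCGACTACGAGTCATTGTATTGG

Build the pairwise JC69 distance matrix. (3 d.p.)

d(A,B) = 0.196, d(A,C) = 0.462, d(B,C) = 0.242

A–B: 5/29 sites differ → p ≈ 0.172414, d = −0.75 ln(1 − 0.229885) = 0.195912 ≈ 0.196.
A–C: 10/29 sites differ → p ≈ 0.344828, d = −0.75 ln(1 − 0.459771) = 0.461822 ≈ 0.462.
B–C: 6/29 sites differ → p ≈ 0.206897, d = −0.75 ln(1 − 0.275863) = 0.242081 ≈ 0.242.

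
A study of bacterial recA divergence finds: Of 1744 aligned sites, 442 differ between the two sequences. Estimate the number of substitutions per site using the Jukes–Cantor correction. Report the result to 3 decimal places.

0.309

p = 442/1744 ≈ 0.25344.
d = −(3/4) ln(1 − 4p/3) = −0.75 ln(1 − 0.33792) = −0.75 ln(0.66208)
  = −0.75 × (-0.412369) = 0.309277 substitutions/site.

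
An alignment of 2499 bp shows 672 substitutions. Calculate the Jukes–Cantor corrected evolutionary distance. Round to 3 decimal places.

0.333

p = 672/2499 ≈ 0.268908.
d = −(3/4) ln(1 − 4p/3) = −0.75 ln(1 − 0.358544) = −0.75 ln(0.641456)
  = −0.75 × (-0.444015) = 0.333011 substitutions/site.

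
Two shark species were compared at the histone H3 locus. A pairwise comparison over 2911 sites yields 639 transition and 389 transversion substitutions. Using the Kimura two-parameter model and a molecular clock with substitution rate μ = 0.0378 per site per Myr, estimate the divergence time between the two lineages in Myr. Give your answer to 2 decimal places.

P = 639/2911 ≈ 0.219512 and Q = 389/2911 ≈ 0.133631.
Under the Kimura two-parameter model, d = −½ ln(1 − 2P − Q) − ¼ ln(1 − 2Q).
1 − 2P − Q = 0.427345, giving −½ ln(0.427345) = 0.425082.
1 − 2Q = 0.732738, giving −¼ ln(0.732738) = 0.077742.
d = 0.425082 + 0.077742 = 0.502824.
Under a molecular clock d = 2μt, so t = d/(2μ) = 0.502824 / (2 × 0.0378) = 6.65 Myr.

6.65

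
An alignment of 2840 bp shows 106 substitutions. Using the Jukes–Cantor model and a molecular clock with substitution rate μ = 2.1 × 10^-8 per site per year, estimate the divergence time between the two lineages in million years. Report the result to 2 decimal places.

p = 106/2840 ≈ 0.037324.
d = −(3/4) ln(1 − 4p/3) = −0.75 ln(1 − 0.049765) = −0.75 ln(0.950235)
  = −0.75 × (-0.051046) = 0.038285 substitutions/site.
Under a molecular clock d = 2μt, so t = d/(2μ) = 0.038285 / (2 × 2.1 × 10^-8) = 0.91 million years.

0.91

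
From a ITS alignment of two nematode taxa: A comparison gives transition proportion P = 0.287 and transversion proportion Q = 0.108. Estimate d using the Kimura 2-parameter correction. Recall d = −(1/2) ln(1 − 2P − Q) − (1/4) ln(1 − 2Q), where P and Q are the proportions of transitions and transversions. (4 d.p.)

Under the Kimura two-parameter model, d = −½ ln(1 − 2P − Q) − ¼ ln(1 − 2Q).
1 − 2P − Q = 0.318, giving −½ ln(0.318) = 0.572852.
1 − 2Q = 0.784, giving −¼ ln(0.784) = 0.060837.
d = 0.572852 + 0.060837 = 0.633689.

0.6337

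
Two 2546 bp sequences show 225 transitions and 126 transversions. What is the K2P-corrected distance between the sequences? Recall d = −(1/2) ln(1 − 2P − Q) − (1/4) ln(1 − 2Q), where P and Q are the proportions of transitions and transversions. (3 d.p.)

P = 225/2546 ≈ 0.088374 and Q = 126/2546 ≈ 0.049489.
Under the Kimura two-parameter model, d = −½ ln(1 − 2P − Q) − ¼ ln(1 − 2Q).
1 − 2P − Q = 0.773763, giving −½ ln(0.773763) = 0.128245.
1 − 2Q = 0.901022, giving −¼ ln(0.901022) = 0.026056.
d = 0.128245 + 0.026056 = 0.154301.

0.154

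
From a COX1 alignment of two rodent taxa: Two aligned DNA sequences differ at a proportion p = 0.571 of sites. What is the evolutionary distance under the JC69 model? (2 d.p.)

1.07

d = −(3/4) ln(1 − 4p/3) = −0.75 ln(1 − 0.761333) = −0.75 ln(0.238667)
  = −0.75 × (-1.432686) = 1.074515 substitutions/site.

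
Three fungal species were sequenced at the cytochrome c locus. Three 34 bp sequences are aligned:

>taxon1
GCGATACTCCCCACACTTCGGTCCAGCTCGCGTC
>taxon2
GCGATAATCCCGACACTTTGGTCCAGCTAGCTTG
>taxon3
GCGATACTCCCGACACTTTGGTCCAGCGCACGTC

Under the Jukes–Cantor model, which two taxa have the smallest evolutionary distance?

taxon1 and taxon3

taxon1–taxon2: 6/34 differ, p = 0.176, d = 0.201.
taxon1–taxon3: 4/34 differ, p = 0.118, d = 0.128.
taxon2–taxon3: 6/34 differ, p = 0.176, d = 0.201.
The smallest distance is between taxon1 and taxon3.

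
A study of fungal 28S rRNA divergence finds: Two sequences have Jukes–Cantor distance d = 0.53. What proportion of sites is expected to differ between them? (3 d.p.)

p = (3/4)(1 − e^(−4d/3)) = 0.75 × (1 − e^(-0.706667)) = 0.75 × (1 − 0.493286) = 0.380036.

0.380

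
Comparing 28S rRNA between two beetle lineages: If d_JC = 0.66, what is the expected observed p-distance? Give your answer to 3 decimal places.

0.439

p = (3/4)(1 − e^(−4d/3)) = 0.75 × (1 − e^(-0.88)) = 0.75 × (1 − 0.414783) = 0.438913.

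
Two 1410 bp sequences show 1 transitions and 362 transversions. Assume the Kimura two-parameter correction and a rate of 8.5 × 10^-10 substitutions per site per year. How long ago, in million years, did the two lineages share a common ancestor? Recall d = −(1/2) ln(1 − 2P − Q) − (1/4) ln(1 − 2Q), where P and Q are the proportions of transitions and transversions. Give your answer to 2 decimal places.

193.78

P = 1/1410 ≈ 0.000709 and Q = 362/1410 ≈ 0.256738.
Under the Kimura two-parameter model, d = −½ ln(1 − 2P − Q) − ¼ ln(1 − 2Q).
1 − 2P − Q = 0.741844, giving −½ ln(0.741844) = 0.149308.
1 − 2Q = 0.486524, giving −¼ ln(0.486524) = 0.180117.
d = 0.149308 + 0.180117 = 0.329425.
Under a molecular clock d = 2μt, so t = d/(2μ) = 0.329425 / (2 × 8.5 × 10^-10) = 193.78 million years.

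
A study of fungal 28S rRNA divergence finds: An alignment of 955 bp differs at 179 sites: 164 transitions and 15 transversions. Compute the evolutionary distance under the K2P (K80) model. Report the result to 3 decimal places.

0.230

P = 164/955 ≈ 0.171728 and Q = 15/955 ≈ 0.015707.
Under the Kimura two-parameter model, d = −½ ln(1 − 2P − Q) − ¼ ln(1 − 2Q).
1 − 2P − Q = 0.640837, giving −½ ln(0.640837) = 0.222490.
1 − 2Q = 0.968586, giving −¼ ln(0.968586) = 0.007980.
d = 0.222490 + 0.007980 = 0.230470.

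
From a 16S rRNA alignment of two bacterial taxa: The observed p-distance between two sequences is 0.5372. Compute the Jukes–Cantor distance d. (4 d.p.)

0.9448

d = −(3/4) ln(1 − 4p/3) = −0.75 ln(1 − 0.716267) = −0.75 ln(0.283733)
  = −0.75 × (-1.259722) = 0.944792 substitutions/site.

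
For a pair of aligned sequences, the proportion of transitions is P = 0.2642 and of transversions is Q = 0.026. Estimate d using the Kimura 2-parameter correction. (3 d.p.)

Under the Kimura two-parameter model, d = −½ ln(1 − 2P − Q) − ¼ ln(1 − 2Q).
1 − 2P − Q = 0.4456, giving −½ ln(0.4456) = 0.404167.
1 − 2Q = 0.948, giving −¼ ln(0.948) = 0.013350.
d = 0.404167 + 0.013350 = 0.417517.

0.418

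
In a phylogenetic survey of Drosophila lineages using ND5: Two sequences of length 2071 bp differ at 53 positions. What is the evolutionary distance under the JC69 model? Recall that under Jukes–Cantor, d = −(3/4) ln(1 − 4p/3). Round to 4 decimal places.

p = 53/2071 ≈ 0.025592.
d = −(3/4) ln(1 − 4p/3) = −0.75 ln(1 − 0.034123) = −0.75 ln(0.965877)
  = −0.75 × (-0.034719) = 0.026039 substitutions/site.

0.0260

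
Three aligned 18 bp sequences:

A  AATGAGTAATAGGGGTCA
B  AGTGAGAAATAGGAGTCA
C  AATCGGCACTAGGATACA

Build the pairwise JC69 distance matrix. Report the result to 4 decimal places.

d(A,B) = 0.1885, d(A,C) = 0.5482, d(B,C) = 0.5482

A–B: 3/18 sites differ → p ≈ 0.166667, d = −0.75 ln(1 − 0.222223) = 0.188487 ≈ 0.1885.
A–C: 7/18 sites differ → p ≈ 0.388889, d = −0.75 ln(1 − 0.518519) = 0.548166 ≈ 0.5482.
B–C: 7/18 sites differ → p ≈ 0.388889, d = −0.75 ln(1 − 0.518519) = 0.548166 ≈ 0.5482.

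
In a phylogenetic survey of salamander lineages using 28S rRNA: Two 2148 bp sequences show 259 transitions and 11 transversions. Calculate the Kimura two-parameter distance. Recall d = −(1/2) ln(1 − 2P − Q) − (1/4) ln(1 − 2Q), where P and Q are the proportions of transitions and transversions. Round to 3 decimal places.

0.144

P = 259/2148 ≈ 0.120577 and Q = 11/2148 ≈ 0.005121.
Under the Kimura two-parameter model, d = −½ ln(1 − 2P − Q) − ¼ ln(1 − 2Q).
1 − 2P − Q = 0.753725, giving −½ ln(0.753725) = 0.141364.
1 − 2Q = 0.989758, giving −¼ ln(0.989758) = 0.002574.
d = 0.141364 + 0.002574 = 0.143938.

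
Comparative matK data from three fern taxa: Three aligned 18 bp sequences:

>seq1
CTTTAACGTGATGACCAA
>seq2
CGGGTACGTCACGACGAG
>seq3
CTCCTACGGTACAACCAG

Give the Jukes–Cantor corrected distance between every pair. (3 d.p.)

d(seq1,seq2) = 0.673, d(seq1,seq3) = 0.673, d(seq2,seq3) = 0.548

seq1–seq2: 8/18 sites differ → p ≈ 0.444444, d = −0.75 ln(1 − 0.592592) = 0.673455 ≈ 0.673.
seq1–seq3: 8/18 sites differ → p ≈ 0.444444, d = −0.75 ln(1 − 0.592592) = 0.673455 ≈ 0.673.
seq2–seq3: 7/18 sites differ → p ≈ 0.388889, d = −0.75 ln(1 − 0.518519) = 0.548166 ≈ 0.548.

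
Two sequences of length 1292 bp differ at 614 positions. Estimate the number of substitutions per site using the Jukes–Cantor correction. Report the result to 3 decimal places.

0.753

p = 614/1292 ≈ 0.475232.
d = −(3/4) ln(1 − 4p/3) = −0.75 ln(1 − 0.633643) = −0.75 ln(0.366357)
  = −0.75 × (-1.004147) = 0.753110 substitutions/site.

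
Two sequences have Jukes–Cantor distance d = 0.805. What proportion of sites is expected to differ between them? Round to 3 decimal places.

0.494

p = (3/4)(1 − e^(−4d/3)) = 0.75 × (1 − e^(-1.073333)) = 0.75 × (1 − 0.341867) = 0.493600.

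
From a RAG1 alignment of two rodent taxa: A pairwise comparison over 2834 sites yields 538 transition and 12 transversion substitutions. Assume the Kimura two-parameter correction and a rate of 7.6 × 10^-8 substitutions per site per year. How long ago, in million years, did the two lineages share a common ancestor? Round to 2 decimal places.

P = 538/2834 ≈ 0.189838 and Q = 12/2834 ≈ 0.004234.
Under the Kimura two-parameter model, d = −½ ln(1 − 2P − Q) − ¼ ln(1 − 2Q).
1 − 2P − Q = 0.61609, giving −½ ln(0.61609) = 0.242181.
1 − 2Q = 0.991532, giving −¼ ln(0.991532) = 0.002126.
d = 0.242181 + 0.002126 = 0.244307.
Under a molecular clock d = 2μt, so t = d/(2μ) = 0.244307 / (2 × 7.6 × 10^-8) = 1.61 million years.

1.61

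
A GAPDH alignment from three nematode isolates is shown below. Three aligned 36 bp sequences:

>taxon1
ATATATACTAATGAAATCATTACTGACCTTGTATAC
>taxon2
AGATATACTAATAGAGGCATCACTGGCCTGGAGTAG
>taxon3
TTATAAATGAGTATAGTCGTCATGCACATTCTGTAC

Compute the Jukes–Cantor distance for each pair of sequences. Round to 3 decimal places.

d(taxon1,taxon2) = 0.392, d(taxon1,taxon3) = 0.673, d(taxon2,taxon3) = 0.824

taxon1–taxon2: 11/36 sites differ → p ≈ 0.305556, d = −0.75 ln(1 − 0.407408) = 0.392437 ≈ 0.392.
taxon1–taxon3: 16/36 sites differ → p ≈ 0.444444, d = −0.75 ln(1 − 0.592592) = 0.673455 ≈ 0.673.
taxon2–taxon3: 18/36 sites differ → p = 0.5, d = −0.75 ln(1 − 0.666667) = 0.823960 ≈ 0.824.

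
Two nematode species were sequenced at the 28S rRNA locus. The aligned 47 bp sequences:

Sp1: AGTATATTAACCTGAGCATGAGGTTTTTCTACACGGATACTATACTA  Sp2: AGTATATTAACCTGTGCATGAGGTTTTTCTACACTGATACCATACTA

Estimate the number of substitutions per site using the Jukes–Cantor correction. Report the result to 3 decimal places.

0.067

The sequences differ at 3 of 47 sites (15, 35, 41), so p = 3/47 ≈ 0.06383.
d = −(3/4) ln(1 − 4p/3) = −0.75 ln(1 − 0.085107) = −0.75 ln(0.914893)
  = −0.75 × (-0.088948) = 0.066711 substitutions/site.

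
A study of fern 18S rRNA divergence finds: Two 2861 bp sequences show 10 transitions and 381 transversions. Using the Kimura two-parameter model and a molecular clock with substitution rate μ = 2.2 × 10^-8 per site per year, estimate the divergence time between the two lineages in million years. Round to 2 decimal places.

P = 10/2861 ≈ 0.003495 and Q = 381/2861 ≈ 0.13317.
Under the Kimura two-parameter model, d = −½ ln(1 − 2P − Q) − ¼ ln(1 − 2Q).
1 − 2P − Q = 0.85984, giving −½ ln(0.85984) = 0.075504.
1 − 2Q = 0.73366, giving −¼ ln(0.73366) = 0.077427.
d = 0.075504 + 0.077427 = 0.152931.
Under a molecular clock d = 2μt, so t = d/(2μ) = 0.152931 / (2 × 2.2 × 10^-8) = 3.48 million years.

3.48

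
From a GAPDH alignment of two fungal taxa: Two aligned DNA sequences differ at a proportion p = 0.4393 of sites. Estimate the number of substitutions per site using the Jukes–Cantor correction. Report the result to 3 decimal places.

0.661

d = −(3/4) ln(1 − 4p/3) = −0.75 ln(1 − 0.585733) = −0.75 ln(0.414267)
  = −0.75 × (-0.881245) = 0.660934 substitutions/site.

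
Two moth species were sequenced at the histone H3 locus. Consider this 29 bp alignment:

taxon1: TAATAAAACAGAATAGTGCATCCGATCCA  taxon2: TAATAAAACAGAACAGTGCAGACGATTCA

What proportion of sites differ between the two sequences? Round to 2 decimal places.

0.14

The sequences differ at 4 of 29 positions (sites 14, 21, 22, 27).
p = 4/29 = 0.137931… ≈ 0.14 (to 2 d.p.).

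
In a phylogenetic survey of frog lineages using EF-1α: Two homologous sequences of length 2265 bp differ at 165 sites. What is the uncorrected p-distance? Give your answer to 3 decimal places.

0.073

p = 165/2265 = 0.072847… ≈ 0.073 (to 3 d.p.).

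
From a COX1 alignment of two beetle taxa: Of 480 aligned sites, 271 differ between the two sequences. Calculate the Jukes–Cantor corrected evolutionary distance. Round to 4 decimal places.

p = 271/480 ≈ 0.564583.
d = −(3/4) ln(1 − 4p/3) = −0.75 ln(1 − 0.752777) = −0.75 ln(0.247223)
  = −0.75 × (-1.397465) = 1.048099 substitutions/site.

1.0481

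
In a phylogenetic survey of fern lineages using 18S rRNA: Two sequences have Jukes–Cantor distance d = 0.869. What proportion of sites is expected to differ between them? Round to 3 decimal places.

p = (3/4)(1 − e^(−4d/3)) = 0.75 × (1 − e^(-1.158667)) = 0.75 × (1 − 0.313904) = 0.514572.

0.515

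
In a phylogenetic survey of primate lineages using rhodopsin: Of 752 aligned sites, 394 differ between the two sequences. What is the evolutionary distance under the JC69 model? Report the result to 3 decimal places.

0.899

p = 394/752 ≈ 0.523936.
d = −(3/4) ln(1 − 4p/3) = −0.75 ln(1 − 0.698581) = −0.75 ln(0.301419)
  = −0.75 × (-1.199254) = 0.899441 substitutions/site.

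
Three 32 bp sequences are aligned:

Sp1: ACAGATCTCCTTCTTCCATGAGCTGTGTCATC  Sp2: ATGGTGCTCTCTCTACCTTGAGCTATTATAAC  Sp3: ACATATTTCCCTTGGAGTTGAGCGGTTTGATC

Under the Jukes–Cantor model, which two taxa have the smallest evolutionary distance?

Sp1–Sp2: 13/32 differ, p = 0.406, d = 0.585.
Sp1–Sp3: 12/32 differ, p = 0.375, d = 0.520.
Sp2–Sp3: 17/32 differ, p = 0.531, d = 0.924.
The smallest distance is between Sp1 and Sp3.

Sp1 and Sp3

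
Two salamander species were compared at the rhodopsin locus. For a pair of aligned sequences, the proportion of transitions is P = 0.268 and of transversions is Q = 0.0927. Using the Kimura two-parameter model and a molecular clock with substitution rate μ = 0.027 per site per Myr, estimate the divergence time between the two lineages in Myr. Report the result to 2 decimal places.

10.12

Under the Kimura two-parameter model, d = −½ ln(1 − 2P − Q) − ¼ ln(1 − 2Q).
1 − 2P − Q = 0.3713, giving −½ ln(0.3713) = 0.495372.
1 − 2Q = 0.8146, giving −¼ ln(0.8146) = 0.051265.
d = 0.495372 + 0.051265 = 0.546637.
Under a molecular clock d = 2μt, so t = d/(2μ) = 0.546637 / (2 × 0.027) = 10.12 Myr.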